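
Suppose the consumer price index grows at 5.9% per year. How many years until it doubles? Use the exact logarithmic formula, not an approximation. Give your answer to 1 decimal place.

t = ln(2) / ln(1 + 0.059) = 0.6931 / 0.057325 ≈ 12.09.

12.1 years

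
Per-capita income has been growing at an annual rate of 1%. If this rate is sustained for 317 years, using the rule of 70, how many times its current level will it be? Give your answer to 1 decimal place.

approximately 23.1 times

Doubles every ≈ 70.00 years (70/1).
317 years is 4.53 doublings; 2^4.53 ≈ 23.1×.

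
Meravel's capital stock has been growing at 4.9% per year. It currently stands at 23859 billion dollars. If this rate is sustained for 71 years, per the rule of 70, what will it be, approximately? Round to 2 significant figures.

approximately 750000 billion dollars

It doubles every 70/4.9 ≈ 14.29 years, so 71 years is 4.97 doublings.
2^4.97 ≈ 31.34; 23859 × 31.34 ≈ 750000 billion dollars.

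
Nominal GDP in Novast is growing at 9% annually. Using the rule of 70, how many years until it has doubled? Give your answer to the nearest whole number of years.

around 8 years

At 9%, doubling takes about 70/9 = 7.78 years.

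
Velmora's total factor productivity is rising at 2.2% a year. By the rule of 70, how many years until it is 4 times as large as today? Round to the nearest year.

about 64 years

Doubling time ≈ 70/2.2 = 31.82 years.
4 = 2^2, so 2 doublings → 64 years.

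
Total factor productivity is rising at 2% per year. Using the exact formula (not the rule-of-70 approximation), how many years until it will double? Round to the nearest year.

35 years

t = ln(2) / ln(1 + 0.02) = 0.6931 / 0.019803 ≈ 35.00.
≈ 35 years.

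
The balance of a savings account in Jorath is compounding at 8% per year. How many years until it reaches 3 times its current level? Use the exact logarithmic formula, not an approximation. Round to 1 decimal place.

14.3 years

t = ln(3) / ln(1 + 0.08) = 1.0986 / 0.076961 ≈ 14.27.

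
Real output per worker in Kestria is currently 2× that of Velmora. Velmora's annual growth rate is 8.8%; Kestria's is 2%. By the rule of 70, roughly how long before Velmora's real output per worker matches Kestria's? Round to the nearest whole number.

Velmora gains on Kestria at 8.8% − 2% = 6.8 points a year.
At that relative rate the gap halves every 70/6.8 ≈ 10.29 years.
A 2× gap closes after 1 halving: 1 × 10.29 ≈ 10 years.

around 10 years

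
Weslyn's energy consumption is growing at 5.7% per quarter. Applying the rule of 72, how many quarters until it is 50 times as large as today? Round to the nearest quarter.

Doubling time ≈ 72/5.7 = 12.63 quarters.
50× is log₂ 50 ≈ 5.64 doublings, so ≈ 5.64 × 12.63 = 71 quarters.

about 71 quarters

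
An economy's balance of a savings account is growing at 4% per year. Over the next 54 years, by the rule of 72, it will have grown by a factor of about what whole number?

approximately 8 times

Doubling time ≈ 72/4 = 18.00 years.
54/18.00 ≈ 3 doublings, so about 2^3 = 8×.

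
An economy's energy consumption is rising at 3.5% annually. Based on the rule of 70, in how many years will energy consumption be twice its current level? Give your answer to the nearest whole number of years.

Doubling time ≈ 70 / 3.5 = 20.00 years.

about 20 years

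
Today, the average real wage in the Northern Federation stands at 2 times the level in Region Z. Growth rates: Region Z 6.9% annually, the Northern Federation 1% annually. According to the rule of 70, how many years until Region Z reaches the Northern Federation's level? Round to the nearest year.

roughly 12 years

Region Z gains on the Northern Federation at 6.9% − 1% = 5.9 points a year.
At that relative rate the gap halves every 70/5.9 ≈ 11.86 years.
A 2 times gap closes after 1 halving: 1 × 11.86 ≈ 12 years.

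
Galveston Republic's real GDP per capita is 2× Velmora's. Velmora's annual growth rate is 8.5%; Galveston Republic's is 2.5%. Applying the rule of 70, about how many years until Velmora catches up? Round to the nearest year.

about 12 years

Velmora gains on Galveston Republic at 8.5% − 2.5% = 6 points a year.
At that relative rate the gap halves every 70/6 ≈ 11.67 years.
A 2× gap closes after 1 halving: 1 × 11.67 ≈ 12 years.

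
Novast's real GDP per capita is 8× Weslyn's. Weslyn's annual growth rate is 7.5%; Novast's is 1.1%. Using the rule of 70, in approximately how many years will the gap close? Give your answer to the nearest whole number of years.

The growth-rate gap is 7.5% − 1.1% = 6.4 percentage points.
So the ratio between them halves every 70/6.4 ≈ 10.94 years.
An 8× gap closes after 3 halvings: 3 × 10.94 ≈ 33 years.

33 years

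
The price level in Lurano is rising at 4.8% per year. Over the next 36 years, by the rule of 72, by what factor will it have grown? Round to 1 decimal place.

Doubling time ≈ 72/4.8 = 15.00 years.
36 years / 15.00 ≈ 2.40 doublings → factor 2^2.40 ≈ 5.3.

approximately 5.3 times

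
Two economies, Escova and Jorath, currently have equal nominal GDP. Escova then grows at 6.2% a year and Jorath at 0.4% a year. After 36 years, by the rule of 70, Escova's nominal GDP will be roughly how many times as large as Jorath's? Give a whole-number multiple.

Rate gap = 6.2% − 0.4% = 5.8 points.
The ratio doubles every 70/5.8 ≈ 12.07 years.
36/12.07 ≈ 2.98 doublings → ratio ≈ 2^2.98 ≈ 8.

about 8 times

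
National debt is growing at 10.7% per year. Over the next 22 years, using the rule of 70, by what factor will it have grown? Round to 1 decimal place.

Doubling time ≈ 70/10.7 = 6.54 years.
22 years / 6.54 ≈ 3.36 doublings → factor 2^3.36 ≈ 10.3.

roughly 10.3 times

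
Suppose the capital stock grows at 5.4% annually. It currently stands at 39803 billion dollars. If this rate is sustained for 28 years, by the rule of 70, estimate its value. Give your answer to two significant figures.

≈ 180000 billion dollars

It doubles every 70/5.4 ≈ 12.96 years, so 28 years is 2.16 doublings.
2^2.16 ≈ 4.47; 39803 × 4.47 ≈ 180000 billion dollars.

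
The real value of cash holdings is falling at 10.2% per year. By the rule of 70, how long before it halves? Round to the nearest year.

Halving time ≈ 70 / 10.2 = 6.86 → 7 years.

≈ 7 years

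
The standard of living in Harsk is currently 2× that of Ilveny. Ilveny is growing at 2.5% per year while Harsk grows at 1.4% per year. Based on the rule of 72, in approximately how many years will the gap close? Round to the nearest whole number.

65 years

The growth-rate gap is 2.5% − 1.4% = 1.1 percentage points.
So the ratio between them halves every 72/1.1 ≈ 65.45 years.
A 2× gap closes after 1 halving: 1 × 65.45 ≈ 65 years.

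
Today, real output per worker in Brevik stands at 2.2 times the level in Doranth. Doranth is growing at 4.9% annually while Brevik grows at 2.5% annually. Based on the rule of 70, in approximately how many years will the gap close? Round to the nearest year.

What matters is the difference: 2.4 pp.
Rule of 70 on the gap: the ratio halves every 70/2.4 ≈ 29.17 years.
A 2.2 times gap takes log₂(2.2) ≈ 1.14 halvings to close: 1.14 × 29.17 ≈ 33 years.

about 33 years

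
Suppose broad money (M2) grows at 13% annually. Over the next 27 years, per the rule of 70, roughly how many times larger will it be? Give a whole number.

70/13 ≈ 5.38 years per doubling.
27 years fits 5 doublings: 2^5 = 32.

32 times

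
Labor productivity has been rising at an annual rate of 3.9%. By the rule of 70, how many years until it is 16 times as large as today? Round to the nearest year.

roughly 72 years

Doubling time ≈ 70/3.9 = 17.95 years.
16 = 2^4, so 4 doublings → 72 years.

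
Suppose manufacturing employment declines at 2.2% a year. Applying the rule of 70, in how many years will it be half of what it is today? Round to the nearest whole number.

around 32 years

Falling at 2.2%, it halves about every 70/2.2 = 31.82 years.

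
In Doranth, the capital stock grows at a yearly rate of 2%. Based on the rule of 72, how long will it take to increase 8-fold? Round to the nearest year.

about 108 years

Doubling time ≈ 72/2 = 36.00 years.
Getting to 8× needs 3 doublings: 3 × 36.00 ≈ 108 years.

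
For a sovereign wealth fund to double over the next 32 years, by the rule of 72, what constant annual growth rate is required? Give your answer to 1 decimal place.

around 2.3%

72 / 32 ≈ 2.25, so about 2.3% annually.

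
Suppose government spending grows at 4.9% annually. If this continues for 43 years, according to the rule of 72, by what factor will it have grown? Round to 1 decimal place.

around 7.6 times

Doubles every ≈ 14.69 years (72/4.9).
43 years is 2.93 doublings; 2^2.93 ≈ 7.6×.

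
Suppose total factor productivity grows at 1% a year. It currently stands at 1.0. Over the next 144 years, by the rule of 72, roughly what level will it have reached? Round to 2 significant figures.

Doubling time ≈ 72/1 = 72.00 years.
144 years is 144/72.00 ≈ 2.00 doublings, a factor of 2^2.00 ≈ 4.00.
1.0 × 4.00 ≈ 4.0.

≈ 4.0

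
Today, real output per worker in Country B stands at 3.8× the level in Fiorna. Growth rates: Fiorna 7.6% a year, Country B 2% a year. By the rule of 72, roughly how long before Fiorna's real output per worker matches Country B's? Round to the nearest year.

The growth-rate gap is 7.6% − 2% = 5.6 percentage points.
So the ratio between them halves every 72/5.6 ≈ 12.86 years.
A 3.8× gap takes log₂(3.8) ≈ 1.93 halvings to close: 1.93 × 12.86 ≈ 25 years.

approximately 25 years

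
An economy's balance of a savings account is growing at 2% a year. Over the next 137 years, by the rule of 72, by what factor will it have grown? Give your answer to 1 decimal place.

≈ 14.0 times

Doubling time ≈ 72/2 = 36.00 years.
137 years / 36.00 ≈ 3.81 doublings → factor 2^3.81 ≈ 14.0.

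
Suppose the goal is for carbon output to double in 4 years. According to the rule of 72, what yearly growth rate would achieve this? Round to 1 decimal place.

72 / 4 ≈ 18.00, so about 18.0% per year.

≈ 18.0%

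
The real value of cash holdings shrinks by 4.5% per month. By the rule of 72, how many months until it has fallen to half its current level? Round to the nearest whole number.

The rule works in reverse for decay: 72/4.5 ≈ 16.00 months to halve.

about 16 months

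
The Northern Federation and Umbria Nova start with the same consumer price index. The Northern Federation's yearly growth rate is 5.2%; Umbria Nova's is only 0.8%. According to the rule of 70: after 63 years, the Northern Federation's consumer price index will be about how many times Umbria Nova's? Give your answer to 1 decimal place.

Rate gap = 5.2% − 0.8% = 4.4 points.
The ratio doubles every 70/4.4 ≈ 15.91 years.
63/15.91 ≈ 3.96 doublings → ratio ≈ 2^3.96 ≈ 15.6.

approximately 15.6 times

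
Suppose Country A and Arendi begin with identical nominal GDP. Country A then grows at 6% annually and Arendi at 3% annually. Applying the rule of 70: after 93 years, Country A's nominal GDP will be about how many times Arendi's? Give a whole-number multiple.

Country A pulls ahead at 3 pp per year, so the ratio doubles every 70/3 ≈ 23.33 years.
In 93 years that's 3.99 doublings: 2^3.99 ≈ 16.

16 times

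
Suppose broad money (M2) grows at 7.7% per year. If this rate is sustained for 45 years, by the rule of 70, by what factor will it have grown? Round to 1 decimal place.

Doubles every ≈ 9.09 years (70/7.7).
45 years is 4.95 doublings; 2^4.95 ≈ 30.9×.

roughly 30.9 times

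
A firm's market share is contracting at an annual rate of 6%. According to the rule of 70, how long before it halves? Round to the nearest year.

The rule works in reverse for decay: 70/6 ≈ 11.67 years to halve.

about 12 years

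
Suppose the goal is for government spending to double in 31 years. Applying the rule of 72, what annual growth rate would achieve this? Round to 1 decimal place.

72 / 31 ≈ 2.32, so about 2.3% annually.

≈ 2.3%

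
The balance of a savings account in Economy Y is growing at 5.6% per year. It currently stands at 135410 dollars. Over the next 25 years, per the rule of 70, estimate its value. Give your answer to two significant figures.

Doubling time ≈ 70/5.6 = 12.50 years.
25 years is 25/12.50 ≈ 2.00 doublings, a factor of 2^2.00 ≈ 4.00.
135410 × 4.00 ≈ 540000 dollars.

approximately 540000 dollars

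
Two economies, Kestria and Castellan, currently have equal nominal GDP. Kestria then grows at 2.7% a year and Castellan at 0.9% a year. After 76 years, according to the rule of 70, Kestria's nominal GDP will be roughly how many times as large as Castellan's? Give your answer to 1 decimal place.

Kestria pulls ahead at 1.8 pp per year, so the ratio doubles every 70/1.8 ≈ 38.89 years.
In 76 years that's 1.95 doublings: 2^1.95 ≈ 3.9.

about 3.9 times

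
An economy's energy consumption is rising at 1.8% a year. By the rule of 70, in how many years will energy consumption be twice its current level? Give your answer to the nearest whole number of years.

At 1.8%, doubling takes about 70/1.8 = 38.89 years.

about 39 years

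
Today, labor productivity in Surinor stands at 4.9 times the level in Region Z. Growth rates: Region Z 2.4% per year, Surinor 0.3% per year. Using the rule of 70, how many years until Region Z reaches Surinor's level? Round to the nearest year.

76 years

Region Z gains on Surinor at 2.4% − 0.3% = 2.1 points a year.
At that relative rate the gap halves every 70/2.1 ≈ 33.33 years.
A 4.9 times gap takes log₂(4.9) ≈ 2.29 halvings to close: 2.29 × 33.33 ≈ 76 years.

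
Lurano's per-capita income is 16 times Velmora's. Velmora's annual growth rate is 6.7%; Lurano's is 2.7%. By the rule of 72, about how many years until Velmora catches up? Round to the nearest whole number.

about 72 years

Velmora gains on Lurano at 6.7% − 2.7% = 4 points a year.
At that relative rate the gap halves every 72/4 ≈ 18.00 years.
A 16 times gap closes after 4 halvings: 4 × 18.00 ≈ 72 years.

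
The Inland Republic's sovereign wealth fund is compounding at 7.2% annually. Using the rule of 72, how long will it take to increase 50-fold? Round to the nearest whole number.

One doubling takes 72/7.2 = 10.00 years.
Reaching 50× takes log₂(50) ≈ 5.64 doublings.
5.64 × 10.00 ≈ 56 years.

approximately 56 years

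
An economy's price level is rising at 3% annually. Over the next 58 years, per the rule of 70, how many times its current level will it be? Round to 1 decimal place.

Doubles every ≈ 23.33 years (70/3).
58 years is 2.49 doublings; 2^2.49 ≈ 5.6×.

around 5.6 times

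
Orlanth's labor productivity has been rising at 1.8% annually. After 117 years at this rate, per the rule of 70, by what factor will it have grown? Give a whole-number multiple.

approximately 8 times

Doubling time ≈ 70/1.8 = 38.89 years.
117/38.89 ≈ 3 doublings, so about 2^3 = 8×.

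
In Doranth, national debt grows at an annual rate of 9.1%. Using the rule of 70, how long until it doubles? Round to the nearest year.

around 8 years

Doubling time ≈ 70 / 9.1 = 7.69 years.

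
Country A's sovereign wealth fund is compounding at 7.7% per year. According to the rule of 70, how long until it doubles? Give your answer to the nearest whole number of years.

At 7.7%, doubling takes about 70/7.7 = 9.09 years.

about 9 years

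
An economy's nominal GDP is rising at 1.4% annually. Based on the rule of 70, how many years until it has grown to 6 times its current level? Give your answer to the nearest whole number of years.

At 1.4% it doubles every 70/1.4 ≈ 50.00 years.
6× is log₂ 6 ≈ 2.58 doublings, so ≈ 2.58 × 50.00 = 129 years.

129 years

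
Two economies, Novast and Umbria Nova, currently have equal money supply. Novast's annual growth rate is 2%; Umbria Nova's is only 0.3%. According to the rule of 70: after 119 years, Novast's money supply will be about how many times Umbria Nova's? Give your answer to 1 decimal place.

≈ 7.4 times

Rate gap = 2% − 0.3% = 1.7 points.
The ratio doubles every 70/1.7 ≈ 41.18 years.
119/41.18 ≈ 2.89 doublings → ratio ≈ 2^2.89 ≈ 7.4.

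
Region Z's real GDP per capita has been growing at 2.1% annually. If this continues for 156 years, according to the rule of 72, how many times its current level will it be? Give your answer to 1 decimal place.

about 23.4 times

Doubling time ≈ 72/2.1 = 34.29 years.
156 years / 34.29 ≈ 4.55 doublings → factor 2^4.55 ≈ 23.4.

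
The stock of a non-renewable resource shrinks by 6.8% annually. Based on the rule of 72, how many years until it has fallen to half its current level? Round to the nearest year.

Halving time ≈ 72 / 6.8 = 10.59 → 11 years.

11 years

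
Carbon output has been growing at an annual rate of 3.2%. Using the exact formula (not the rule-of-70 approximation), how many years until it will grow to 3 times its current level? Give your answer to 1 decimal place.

t = ln(3) / ln(1 + 0.032) = 1.0986 / 0.031499 ≈ 34.88.

34.9 years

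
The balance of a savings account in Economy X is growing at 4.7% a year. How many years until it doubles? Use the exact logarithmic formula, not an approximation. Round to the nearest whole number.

t = ln(2) / ln(1 + 0.047) = 0.6931 / 0.045929 ≈ 15.09.
≈ 15 years.

15 years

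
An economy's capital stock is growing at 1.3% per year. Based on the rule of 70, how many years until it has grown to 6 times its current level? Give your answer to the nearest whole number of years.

Doubling time ≈ 70/1.3 = 53.85 years.
6× is log₂ 6 ≈ 2.58 doublings, so ≈ 2.58 × 53.85 = 139 years.

≈ 139 years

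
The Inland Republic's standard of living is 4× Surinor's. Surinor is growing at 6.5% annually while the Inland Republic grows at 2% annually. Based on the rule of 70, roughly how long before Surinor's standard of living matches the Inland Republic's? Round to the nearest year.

The growth-rate gap is 6.5% − 2% = 4.5 percentage points.
So the ratio between them halves every 70/4.5 ≈ 15.56 years.
A 4× gap closes after 2 halvings: 2 × 15.56 ≈ 31 years.

approximately 31 years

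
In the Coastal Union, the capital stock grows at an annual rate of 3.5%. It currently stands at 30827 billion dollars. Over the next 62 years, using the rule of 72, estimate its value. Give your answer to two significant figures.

250000 billion dollars

Doubling time ≈ 72/3.5 = 20.57 years.
62 years is 62/20.57 ≈ 3.01 doublings, a factor of 2^3.01 ≈ 8.06.
30827 × 8.06 ≈ 250000 billion dollars.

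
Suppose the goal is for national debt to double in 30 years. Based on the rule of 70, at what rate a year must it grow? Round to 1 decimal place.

70 / 30 ≈ 2.33, so about 2.3% a year.

≈ 2.3%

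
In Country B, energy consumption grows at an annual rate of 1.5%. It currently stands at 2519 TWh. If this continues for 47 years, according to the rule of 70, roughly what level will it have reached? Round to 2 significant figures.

around 5100 TWh

It doubles every 70/1.5 ≈ 46.67 years, so 47 years is 1.01 doublings.
2^1.01 ≈ 2.01; 2519 × 2.01 ≈ 5100 TWh.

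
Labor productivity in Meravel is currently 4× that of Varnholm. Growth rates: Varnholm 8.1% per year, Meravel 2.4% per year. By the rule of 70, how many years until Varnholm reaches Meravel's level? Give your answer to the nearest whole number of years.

roughly 25 years

What matters is the difference: 5.7 pp.
Rule of 70 on the gap: the ratio halves every 70/5.7 ≈ 12.28 years.
A 4× gap closes after 2 halvings: 2 × 12.28 ≈ 25 years.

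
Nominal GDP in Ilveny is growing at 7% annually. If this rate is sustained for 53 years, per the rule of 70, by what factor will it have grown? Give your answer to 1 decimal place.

Doubles every ≈ 10.00 years (70/7).
53 years is 5.30 doublings; 2^5.30 ≈ 39.4×.

roughly 39.4 times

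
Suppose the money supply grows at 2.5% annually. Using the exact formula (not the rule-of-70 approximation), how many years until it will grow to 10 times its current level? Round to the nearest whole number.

t = ln(10) / ln(1 + 0.025) = 2.3026 / 0.024693 ≈ 93.25.
≈ 93 years.

93 years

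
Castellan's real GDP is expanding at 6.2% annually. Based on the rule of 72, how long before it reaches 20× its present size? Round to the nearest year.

≈ 50 years

One doubling takes 72/6.2 = 11.61 years.
Reaching 20× takes log₂(20) ≈ 4.32 doublings.
4.32 × 11.61 ≈ 50 years.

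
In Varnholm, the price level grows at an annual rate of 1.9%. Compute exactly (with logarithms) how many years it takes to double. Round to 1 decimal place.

36.8 years

t = ln(2) / ln(1 + 0.019) = 0.6931 / 0.018822 ≈ 36.82.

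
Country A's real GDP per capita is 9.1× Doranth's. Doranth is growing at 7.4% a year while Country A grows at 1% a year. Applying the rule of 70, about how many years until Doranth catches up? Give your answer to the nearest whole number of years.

What matters is the difference: 6.4 pp.
Rule of 70 on the gap: the ratio halves every 70/6.4 ≈ 10.94 years.
A 9.1× gap takes log₂(9.1) ≈ 3.19 halvings to close: 3.19 × 10.94 ≈ 35 years.

around 35 years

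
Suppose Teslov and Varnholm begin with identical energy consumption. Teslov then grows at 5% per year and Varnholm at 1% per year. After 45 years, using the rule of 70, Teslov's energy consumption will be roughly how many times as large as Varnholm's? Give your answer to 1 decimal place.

Teslov pulls ahead at 4 pp per year, so the ratio doubles every 70/4 ≈ 17.50 years.
In 45 years that's 2.57 doublings: 2^2.57 ≈ 5.9.

5.9 times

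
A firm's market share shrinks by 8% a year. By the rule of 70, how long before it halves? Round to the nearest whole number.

around 9 years

Falling at 8%, it halves about every 70/8 = 8.75 years.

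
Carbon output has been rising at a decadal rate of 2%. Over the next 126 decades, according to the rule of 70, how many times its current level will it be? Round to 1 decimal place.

Doubling time ≈ 70/2 = 35.00 decades.
126 decades / 35.00 ≈ 3.60 doublings → factor 2^3.60 ≈ 12.1.

approximately 12.1 times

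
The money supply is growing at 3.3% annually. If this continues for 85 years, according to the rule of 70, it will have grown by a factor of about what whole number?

roughly 16 times

At 3.3% one doubling takes ≈ 21.21 years; 85 years is 4 of them, so ×16.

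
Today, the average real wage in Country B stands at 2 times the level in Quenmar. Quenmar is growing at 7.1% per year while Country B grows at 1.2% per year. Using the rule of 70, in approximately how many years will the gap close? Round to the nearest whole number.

The growth-rate gap is 7.1% − 1.2% = 5.9 percentage points.
So the ratio between them halves every 70/5.9 ≈ 11.86 years.
A 2 times gap closes after 1 halving: 1 × 11.86 ≈ 12 years.

around 12 years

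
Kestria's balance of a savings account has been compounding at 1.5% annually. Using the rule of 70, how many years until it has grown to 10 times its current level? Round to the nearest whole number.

One doubling takes 70/1.5 = 46.67 years.
Reaching 10× takes log₂(10) ≈ 3.32 doublings.
3.32 × 46.67 ≈ 155 years.

about 155 years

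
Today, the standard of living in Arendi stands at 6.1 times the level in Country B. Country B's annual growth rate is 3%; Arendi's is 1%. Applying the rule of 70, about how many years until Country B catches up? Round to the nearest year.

91 years

What matters is the difference: 2 pp.
Rule of 70 on the gap: the ratio halves every 70/2 ≈ 35.00 years.
A 6.1 times gap takes log₂(6.1) ≈ 2.61 halvings to close: 2.61 × 35.00 ≈ 91 years.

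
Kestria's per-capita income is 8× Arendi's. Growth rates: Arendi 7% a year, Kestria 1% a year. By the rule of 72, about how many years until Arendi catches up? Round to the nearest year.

roughly 36 years

What matters is the difference: 6 pp.
Rule of 72 on the gap: the ratio halves every 72/6 ≈ 12.00 years.
An 8× gap closes after 3 halvings: 3 × 12.00 ≈ 36 years.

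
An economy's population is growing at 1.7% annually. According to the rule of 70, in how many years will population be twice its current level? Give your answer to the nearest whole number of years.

At 1.7%, doubling takes about 70/1.7 = 41.18 years.

about 41 years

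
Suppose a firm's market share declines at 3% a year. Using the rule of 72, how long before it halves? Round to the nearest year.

Falling at 3%, it halves about every 72/3 = 24.00 years.

roughly 24 years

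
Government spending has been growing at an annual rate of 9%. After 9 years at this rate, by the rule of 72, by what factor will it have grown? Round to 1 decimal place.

Doubling time ≈ 72/9 = 8.00 years.
9 years / 8.00 ≈ 1.13 doublings → factor 2^1.13 ≈ 2.2.

≈ 2.2 times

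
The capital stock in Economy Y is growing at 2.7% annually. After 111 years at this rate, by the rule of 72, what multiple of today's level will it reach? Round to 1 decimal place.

Doubles every ≈ 26.67 years (72/2.7).
111 years is 4.16 doublings; 2^4.16 ≈ 17.9×.

around 17.9 times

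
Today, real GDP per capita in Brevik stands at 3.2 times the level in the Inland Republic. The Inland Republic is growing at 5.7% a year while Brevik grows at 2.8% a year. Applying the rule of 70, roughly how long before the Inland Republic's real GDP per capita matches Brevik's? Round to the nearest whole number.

the Inland Republic gains on Brevik at 5.7% − 2.8% = 2.9 points a year.
At that relative rate the gap halves every 70/2.9 ≈ 24.14 years.
A 3.2 times gap takes log₂(3.2) ≈ 1.68 halvings to close: 1.68 × 24.14 ≈ 41 years.

approximately 41 years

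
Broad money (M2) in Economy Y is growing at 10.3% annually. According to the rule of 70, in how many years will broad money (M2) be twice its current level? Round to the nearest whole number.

about 7 years

Doubling time ≈ 70 / 10.3 = 6.80 years.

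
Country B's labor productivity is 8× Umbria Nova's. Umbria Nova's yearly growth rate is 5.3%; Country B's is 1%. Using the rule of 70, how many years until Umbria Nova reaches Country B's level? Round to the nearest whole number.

The growth-rate gap is 5.3% − 1% = 4.3 percentage points.
So the ratio between them halves every 70/4.3 ≈ 16.28 years.
An 8× gap closes after 3 halvings: 3 × 16.28 ≈ 49 years.

approximately 49 years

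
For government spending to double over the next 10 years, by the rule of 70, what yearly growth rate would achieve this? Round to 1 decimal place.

≈ 7.0%

70 / 10 ≈ 7.00, so about 7.0% per year.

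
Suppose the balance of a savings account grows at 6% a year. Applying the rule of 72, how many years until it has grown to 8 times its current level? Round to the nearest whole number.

≈ 36 years

At 6% it doubles every 72/6 ≈ 12.00 years.
8× is 3 doublings, so 3 × 12.00 ≈ 36 years.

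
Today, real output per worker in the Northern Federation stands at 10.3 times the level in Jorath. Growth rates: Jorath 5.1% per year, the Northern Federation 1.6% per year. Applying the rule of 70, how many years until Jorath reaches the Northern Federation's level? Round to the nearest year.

≈ 67 years

What matters is the difference: 3.5 pp.
Rule of 70 on the gap: the ratio halves every 70/3.5 ≈ 20.00 years.
A 10.3 times gap takes log₂(10.3) ≈ 3.36 halvings to close: 3.36 × 20.00 ≈ 67 years.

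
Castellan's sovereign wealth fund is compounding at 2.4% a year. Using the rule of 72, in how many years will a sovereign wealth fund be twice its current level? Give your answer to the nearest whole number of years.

Doubling time ≈ 72 / 2.4 = 30.00 years.

roughly 30 years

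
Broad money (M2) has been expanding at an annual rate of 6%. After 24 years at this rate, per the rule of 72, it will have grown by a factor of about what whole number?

4 times

Doubling time ≈ 72/6 = 12.00 years.
24/12.00 ≈ 2 doublings, so about 2^2 = 4×.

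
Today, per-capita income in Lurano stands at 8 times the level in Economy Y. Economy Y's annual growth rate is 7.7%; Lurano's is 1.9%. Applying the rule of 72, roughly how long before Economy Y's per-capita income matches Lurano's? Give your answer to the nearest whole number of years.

The growth-rate gap is 7.7% − 1.9% = 5.8 percentage points.
So the ratio between them halves every 72/5.8 ≈ 12.41 years.
An 8 times gap closes after 3 halvings: 3 × 12.41 ≈ 37 years.

about 37 years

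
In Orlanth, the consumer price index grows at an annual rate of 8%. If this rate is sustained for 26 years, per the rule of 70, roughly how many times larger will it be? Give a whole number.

Doubling time ≈ 70/8 = 8.75 years.
26/8.75 ≈ 3 doublings, so about 2^3 = 8×.

≈ 8 times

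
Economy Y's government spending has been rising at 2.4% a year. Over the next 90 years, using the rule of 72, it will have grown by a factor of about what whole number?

around 8 times

72/2.4 ≈ 30.00 years per doubling.
90 years fits 3 doublings: 2^3 = 8.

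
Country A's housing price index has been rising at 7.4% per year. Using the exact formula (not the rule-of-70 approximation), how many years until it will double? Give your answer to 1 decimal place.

9.7 years

t = ln(2) / ln(1 + 0.074) = 0.6931 / 0.071390 ≈ 9.71.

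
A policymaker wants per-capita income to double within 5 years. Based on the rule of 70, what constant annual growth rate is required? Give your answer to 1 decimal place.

roughly 14.0%

70 / 5 ≈ 14.00, so about 14.0% a year.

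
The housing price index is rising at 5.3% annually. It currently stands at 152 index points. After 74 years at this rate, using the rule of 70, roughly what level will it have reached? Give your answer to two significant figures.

7400 index points

Doubling time ≈ 70/5.3 = 13.21 years.
74 years is 74/13.21 ≈ 5.60 doublings, a factor of 2^5.60 ≈ 48.50.
152 × 48.50 ≈ 7400 index points.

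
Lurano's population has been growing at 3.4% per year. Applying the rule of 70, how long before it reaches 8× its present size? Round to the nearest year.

≈ 62 years

At 3.4% it doubles every 70/3.4 ≈ 20.59 years.
Getting to 8× needs 3 doublings: 3 × 20.59 ≈ 62 years.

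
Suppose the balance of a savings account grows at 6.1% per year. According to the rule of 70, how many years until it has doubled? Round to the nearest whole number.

about 11 years

70/6.1 ≈ 11.48, so it doubles roughly every 11 years.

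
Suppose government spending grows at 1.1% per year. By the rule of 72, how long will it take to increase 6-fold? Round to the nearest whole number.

≈ 169 years

One doubling takes 72/1.1 = 65.45 years.
6× is log₂ 6 ≈ 2.58 doublings, so ≈ 2.58 × 65.45 = 169 years.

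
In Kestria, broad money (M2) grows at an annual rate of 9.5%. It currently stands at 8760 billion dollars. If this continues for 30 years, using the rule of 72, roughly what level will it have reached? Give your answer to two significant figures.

Doubling time ≈ 72/9.5 = 7.58 years.
30 years is 30/7.58 ≈ 3.96 doublings, a factor of 2^3.96 ≈ 15.56.
8760 × 15.56 ≈ 140000 billion dollars.

roughly 140000 billion dollars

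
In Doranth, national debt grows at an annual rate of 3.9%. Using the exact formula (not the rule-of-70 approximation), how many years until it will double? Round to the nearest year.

18 years

t = ln(2) / ln(1 + 0.039) = 0.6931 / 0.038259 ≈ 18.12.
≈ 18 years.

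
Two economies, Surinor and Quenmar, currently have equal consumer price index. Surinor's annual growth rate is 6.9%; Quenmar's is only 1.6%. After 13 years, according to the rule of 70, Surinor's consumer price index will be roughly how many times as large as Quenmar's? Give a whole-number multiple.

Only the 5.3-point difference matters.
70/5.3 ≈ 13.21 years per doubling of the ratio; 13 years gives 0.98 doublings, so ≈ 2×.

around 2 times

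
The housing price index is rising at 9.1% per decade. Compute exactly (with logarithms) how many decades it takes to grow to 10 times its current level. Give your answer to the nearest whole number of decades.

26 decades

t = ln(10) / ln(1 + 0.091) = 2.3026 / 0.087095 ≈ 26.44.
≈ 26 decades.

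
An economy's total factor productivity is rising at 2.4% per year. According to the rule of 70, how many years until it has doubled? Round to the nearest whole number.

roughly 29 years

70/2.4 ≈ 29.17, so it doubles roughly every 29 years.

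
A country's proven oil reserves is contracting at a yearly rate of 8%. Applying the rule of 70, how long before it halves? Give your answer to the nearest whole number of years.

Falling at 8%, it halves about every 70/8 = 8.75 years.

roughly 9 years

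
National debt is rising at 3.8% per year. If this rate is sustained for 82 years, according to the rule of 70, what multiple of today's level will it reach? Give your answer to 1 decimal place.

≈ 21.9 times

Doubles every ≈ 18.42 years (70/3.8).
82 years is 4.45 doublings; 2^4.45 ≈ 21.9×.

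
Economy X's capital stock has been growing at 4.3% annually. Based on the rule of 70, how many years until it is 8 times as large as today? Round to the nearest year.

roughly 49 years

One doubling takes 70/4.3 = 16.28 years.
8× is 3 doublings, so 3 × 16.28 ≈ 49 years.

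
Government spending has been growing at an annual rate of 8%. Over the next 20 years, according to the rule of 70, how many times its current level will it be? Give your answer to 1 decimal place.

Doubling time ≈ 70/8 = 8.75 years.
20 years / 8.75 ≈ 2.29 doublings → factor 2^2.29 ≈ 4.9.

4.9 times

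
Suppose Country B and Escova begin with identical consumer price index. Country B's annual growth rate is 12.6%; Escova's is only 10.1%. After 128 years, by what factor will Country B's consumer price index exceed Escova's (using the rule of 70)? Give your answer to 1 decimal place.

23.8 times

Country B pulls ahead at 2.5 pp per year, so the ratio doubles every 70/2.5 ≈ 28.00 years.
In 128 years that's 4.57 doublings: 2^4.57 ≈ 23.8.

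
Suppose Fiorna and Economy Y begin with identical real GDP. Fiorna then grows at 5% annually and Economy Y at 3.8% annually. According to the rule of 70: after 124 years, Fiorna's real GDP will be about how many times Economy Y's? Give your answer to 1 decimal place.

Only the 1.2-point difference matters.
70/1.2 ≈ 58.33 years per doubling of the ratio; 124 years gives 2.13 doublings, so ≈ 4.4×.

around 4.4 times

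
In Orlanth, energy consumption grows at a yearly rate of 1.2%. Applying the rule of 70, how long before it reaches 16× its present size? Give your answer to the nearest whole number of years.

about 233 years

At 1.2% it doubles every 70/1.2 ≈ 58.33 years.
16 = 2^4, so 4 doublings → 233 years.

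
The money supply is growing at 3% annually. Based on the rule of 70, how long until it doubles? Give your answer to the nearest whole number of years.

Doubling time ≈ 70 / 3 = 23.33 years.

23 years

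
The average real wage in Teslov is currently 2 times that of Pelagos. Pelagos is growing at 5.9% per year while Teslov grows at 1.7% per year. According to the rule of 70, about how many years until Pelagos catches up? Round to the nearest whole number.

≈ 17 years

What matters is the difference: 4.2 pp.
Rule of 70 on the gap: the ratio halves every 70/4.2 ≈ 16.67 years.
A 2 times gap closes after 1 halving: 1 × 16.67 ≈ 17 years.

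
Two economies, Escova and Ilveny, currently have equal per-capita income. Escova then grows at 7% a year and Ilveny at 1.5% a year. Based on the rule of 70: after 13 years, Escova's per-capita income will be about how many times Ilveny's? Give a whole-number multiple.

Rate gap = 7% − 1.5% = 5.5 points.
The ratio doubles every 70/5.5 ≈ 12.73 years.
13/12.73 ≈ 1.02 doublings → ratio ≈ 2^1.02 ≈ 2.

around 2 times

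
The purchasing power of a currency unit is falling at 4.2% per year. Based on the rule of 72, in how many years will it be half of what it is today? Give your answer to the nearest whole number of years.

Falling at 4.2%, it halves about every 72/4.2 = 17.14 years.

approximately 17 years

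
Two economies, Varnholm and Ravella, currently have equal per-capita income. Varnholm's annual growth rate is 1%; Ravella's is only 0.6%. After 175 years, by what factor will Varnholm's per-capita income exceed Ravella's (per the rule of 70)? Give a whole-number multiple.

Varnholm pulls ahead at 0.4 pp per year, so the ratio doubles every 70/0.4 ≈ 175.00 years.
In 175 years that's 1.00 doublings: 2^1.00 ≈ 2.

roughly 2 times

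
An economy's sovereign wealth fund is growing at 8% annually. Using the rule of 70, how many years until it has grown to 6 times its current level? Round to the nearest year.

≈ 23 years

Doubling time ≈ 70/8 = 8.75 years.
6× is log₂ 6 ≈ 2.58 doublings, so ≈ 2.58 × 8.75 = 23 years.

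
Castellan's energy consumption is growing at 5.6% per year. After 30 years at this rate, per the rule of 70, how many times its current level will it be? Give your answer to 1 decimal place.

Doubles every ≈ 12.50 years (70/5.6).
30 years is 2.40 doublings; 2^2.40 ≈ 5.3×.

around 5.3 times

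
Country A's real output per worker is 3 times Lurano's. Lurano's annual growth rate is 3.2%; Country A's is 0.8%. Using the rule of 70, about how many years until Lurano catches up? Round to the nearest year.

about 46 years

The growth-rate gap is 3.2% − 0.8% = 2.4 percentage points.
So the ratio between them halves every 70/2.4 ≈ 29.17 years.
A 3 times gap takes log₂(3) ≈ 1.58 halvings to close: 1.58 × 29.17 ≈ 46 years.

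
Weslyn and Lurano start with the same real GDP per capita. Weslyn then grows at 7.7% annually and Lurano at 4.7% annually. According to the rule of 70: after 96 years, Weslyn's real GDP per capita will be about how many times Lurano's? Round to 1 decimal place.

Weslyn pulls ahead at 3 pp per year, so the ratio doubles every 70/3 ≈ 23.33 years.
In 96 years that's 4.11 doublings: 2^4.11 ≈ 17.3.

approximately 17.3 times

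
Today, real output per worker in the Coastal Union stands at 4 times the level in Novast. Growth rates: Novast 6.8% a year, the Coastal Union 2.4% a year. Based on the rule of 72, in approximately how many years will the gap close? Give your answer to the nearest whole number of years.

What matters is the difference: 4.4 pp.
Rule of 72 on the gap: the ratio halves every 72/4.4 ≈ 16.36 years.
A 4 times gap closes after 2 halvings: 2 × 16.36 ≈ 33 years.

about 33 years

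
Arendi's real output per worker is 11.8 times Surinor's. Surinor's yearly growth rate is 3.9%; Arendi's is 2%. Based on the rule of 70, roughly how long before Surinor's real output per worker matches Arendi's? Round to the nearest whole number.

roughly 131 years

The growth-rate gap is 3.9% − 2% = 1.9 percentage points.
So the ratio between them halves every 70/1.9 ≈ 36.84 years.
An 11.8 times gap takes log₂(11.8) ≈ 3.56 halvings to close: 3.56 × 36.84 ≈ 131 years.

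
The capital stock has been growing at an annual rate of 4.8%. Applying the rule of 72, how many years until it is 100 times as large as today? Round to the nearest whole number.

At 4.8% it doubles every 72/4.8 ≈ 15.00 years.
100× is log₂ 100 ≈ 6.64 doublings, so ≈ 6.64 × 15.00 = 100 years.

around 100 years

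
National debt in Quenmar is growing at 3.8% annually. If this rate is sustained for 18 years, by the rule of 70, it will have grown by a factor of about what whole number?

Doubling time ≈ 70/3.8 = 18.42 years.
18/18.42 ≈ 1 doubling, so about 2^1 = 2×.

approximately 2 times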